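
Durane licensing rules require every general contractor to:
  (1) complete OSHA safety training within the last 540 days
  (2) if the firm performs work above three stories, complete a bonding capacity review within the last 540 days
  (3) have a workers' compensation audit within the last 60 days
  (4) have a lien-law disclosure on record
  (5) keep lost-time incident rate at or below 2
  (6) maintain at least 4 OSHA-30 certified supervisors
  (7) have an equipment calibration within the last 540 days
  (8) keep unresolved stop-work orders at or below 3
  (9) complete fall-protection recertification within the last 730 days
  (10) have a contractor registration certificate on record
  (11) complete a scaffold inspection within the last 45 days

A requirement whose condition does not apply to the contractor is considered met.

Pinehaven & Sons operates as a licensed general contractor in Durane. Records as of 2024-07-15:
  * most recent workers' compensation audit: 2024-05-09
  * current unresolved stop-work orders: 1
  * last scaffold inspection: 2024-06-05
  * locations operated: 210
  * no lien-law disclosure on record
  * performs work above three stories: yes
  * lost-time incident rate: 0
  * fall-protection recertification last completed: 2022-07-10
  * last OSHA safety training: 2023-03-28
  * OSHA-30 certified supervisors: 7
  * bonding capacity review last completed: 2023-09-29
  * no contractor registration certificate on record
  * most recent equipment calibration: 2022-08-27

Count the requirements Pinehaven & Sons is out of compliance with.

1. OSHA safety training 475 days ago vs limit 540 → met
2. condition 'performs work above three stories' holds; bonding capacity review 290 days ago vs limit 540 → met
3. workers' compensation audit 67 days ago vs limit 60 → not met
4. lien-law disclosure absent → not met
5. lost-time incident rate 0 ≤ 2 → met
6. OSHA-30 certified supervisors 7 ≥ 4 → met
7. equipment calibration 688 days ago vs limit 540 → not met
8. unresolved stop-work orders 1 ≤ 3 → met
9. fall-protection recertification 736 days ago vs limit 730 → not met
10. contractor registration certificate absent → not met
11. scaffold inspection 40 days ago vs limit 45 → met
Not met: 5 of 11

5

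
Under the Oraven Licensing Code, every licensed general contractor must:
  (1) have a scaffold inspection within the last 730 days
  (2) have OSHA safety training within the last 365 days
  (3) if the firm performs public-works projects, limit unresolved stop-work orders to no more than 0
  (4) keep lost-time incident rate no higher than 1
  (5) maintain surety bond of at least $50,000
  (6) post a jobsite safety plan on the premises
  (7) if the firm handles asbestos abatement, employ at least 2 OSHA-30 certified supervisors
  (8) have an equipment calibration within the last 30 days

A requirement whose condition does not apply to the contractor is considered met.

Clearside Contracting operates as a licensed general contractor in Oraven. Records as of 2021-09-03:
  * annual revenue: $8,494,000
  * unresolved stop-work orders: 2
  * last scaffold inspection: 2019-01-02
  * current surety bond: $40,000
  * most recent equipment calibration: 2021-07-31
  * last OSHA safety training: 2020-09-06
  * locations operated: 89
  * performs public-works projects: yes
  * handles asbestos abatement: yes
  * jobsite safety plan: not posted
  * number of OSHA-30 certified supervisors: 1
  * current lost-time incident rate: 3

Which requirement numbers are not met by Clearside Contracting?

1, 3, 4, 5, 6, 7, 8

1. scaffold inspection 975 days ago vs limit 730 → not met
2. OSHA safety training 362 days ago vs limit 365 → met
3. condition 'performs public-works projects' holds; unresolved stop-work orders 2 > 0 → not met
4. lost-time incident rate 3 > 1 → not met
5. surety bond $40,000 < $50,000 → not met
6. jobsite safety plan absent → not met
7. condition 'handles asbestos abatement' holds; OSHA-30 certified supervisors 1 < 2 → not met
8. equipment calibration 34 days ago vs limit 30 → not met
Not met: 1, 3, 4, 5, 6, 7, 8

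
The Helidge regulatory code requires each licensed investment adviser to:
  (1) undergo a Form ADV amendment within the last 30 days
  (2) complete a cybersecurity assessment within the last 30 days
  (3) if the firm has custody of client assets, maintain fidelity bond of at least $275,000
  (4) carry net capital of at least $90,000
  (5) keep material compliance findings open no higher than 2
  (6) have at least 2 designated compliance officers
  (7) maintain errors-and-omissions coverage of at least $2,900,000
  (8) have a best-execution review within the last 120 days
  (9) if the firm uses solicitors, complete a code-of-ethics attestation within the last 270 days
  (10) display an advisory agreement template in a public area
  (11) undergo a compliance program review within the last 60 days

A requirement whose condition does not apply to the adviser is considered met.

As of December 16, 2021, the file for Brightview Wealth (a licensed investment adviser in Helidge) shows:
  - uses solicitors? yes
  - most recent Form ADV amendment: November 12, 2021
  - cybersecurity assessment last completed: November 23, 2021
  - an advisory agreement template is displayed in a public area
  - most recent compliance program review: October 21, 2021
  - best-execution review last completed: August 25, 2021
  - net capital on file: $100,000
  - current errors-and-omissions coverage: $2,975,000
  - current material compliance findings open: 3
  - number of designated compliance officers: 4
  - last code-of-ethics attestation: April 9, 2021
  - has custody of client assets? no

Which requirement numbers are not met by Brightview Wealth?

1, 5

1. Form ADV amendment 34 days ago vs limit 30 → not met
2. cybersecurity assessment 23 days ago vs limit 30 → met
3. condition 'has custody of client assets' does not hold → requirement n/a → met
4. net capital $100,000 ≥ $90,000 → met
5. material compliance findings open 3 > 2 → not met
6. designated compliance officers 4 ≥ 2 → met
7. errors-and-omissions coverage $2,975,000 ≥ $2,900,000 → met
8. best-execution review 113 days ago vs limit 120 → met
9. condition 'uses solicitors' holds; code-of-ethics attestation 251 days ago vs limit 270 → met
10. advisory agreement template present → met
11. compliance program review 56 days ago vs limit 60 → met
Not met: 1, 5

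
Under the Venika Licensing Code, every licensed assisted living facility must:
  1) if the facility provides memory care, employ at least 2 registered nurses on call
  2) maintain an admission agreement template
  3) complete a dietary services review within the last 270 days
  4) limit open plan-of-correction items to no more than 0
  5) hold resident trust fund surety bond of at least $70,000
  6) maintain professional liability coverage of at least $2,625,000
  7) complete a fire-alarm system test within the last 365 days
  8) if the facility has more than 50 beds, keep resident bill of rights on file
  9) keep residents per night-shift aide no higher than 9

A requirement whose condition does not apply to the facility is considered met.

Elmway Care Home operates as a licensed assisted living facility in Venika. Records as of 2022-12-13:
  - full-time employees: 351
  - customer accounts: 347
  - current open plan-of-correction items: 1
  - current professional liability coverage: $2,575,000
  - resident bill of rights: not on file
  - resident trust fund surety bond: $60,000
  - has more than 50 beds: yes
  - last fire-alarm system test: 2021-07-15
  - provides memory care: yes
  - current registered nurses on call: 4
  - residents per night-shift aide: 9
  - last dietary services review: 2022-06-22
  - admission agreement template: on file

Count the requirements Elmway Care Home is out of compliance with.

5

1. condition 'provides memory care' holds; registered nurses on call 4 ≥ 2 → met
2. admission agreement template present → met
3. dietary services review 174 days ago vs limit 270 → met
4. open plan-of-correction items 1 > 0 → not met
5. resident trust fund surety bond $60,000 < $70,000 → not met
6. professional liability coverage $2,575,000 < $2,625,000 → not met
7. fire-alarm system test 516 days ago vs limit 365 → not met
8. condition 'has more than 50 beds' holds; resident bill of rights absent → not met
9. residents per night-shift aide 9 ≤ 9 → met
Not met: 5 of 9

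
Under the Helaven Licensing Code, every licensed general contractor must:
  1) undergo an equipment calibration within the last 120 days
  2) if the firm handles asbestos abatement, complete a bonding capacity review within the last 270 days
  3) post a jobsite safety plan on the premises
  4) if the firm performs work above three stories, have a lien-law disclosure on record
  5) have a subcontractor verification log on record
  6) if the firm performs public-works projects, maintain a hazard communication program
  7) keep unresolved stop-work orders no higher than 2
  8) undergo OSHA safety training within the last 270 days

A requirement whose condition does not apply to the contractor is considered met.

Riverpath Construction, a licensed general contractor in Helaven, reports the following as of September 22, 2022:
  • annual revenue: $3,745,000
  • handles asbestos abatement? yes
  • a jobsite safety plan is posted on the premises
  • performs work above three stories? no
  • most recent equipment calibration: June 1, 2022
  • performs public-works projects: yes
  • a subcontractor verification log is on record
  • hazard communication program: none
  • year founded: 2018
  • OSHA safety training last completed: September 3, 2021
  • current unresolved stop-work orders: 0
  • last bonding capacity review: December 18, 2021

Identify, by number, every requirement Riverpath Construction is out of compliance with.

2, 6, 8

1. equipment calibration 113 days ago vs limit 120 → met
2. condition 'handles asbestos abatement' holds; bonding capacity review 278 days ago vs limit 270 → not met
3. jobsite safety plan present → met
4. condition 'performs work above three stories' does not hold → requirement n/a → met
5. subcontractor verification log present → met
6. condition 'performs public-works projects' holds; hazard communication program absent → not met
7. unresolved stop-work orders 0 ≤ 2 → met
8. OSHA safety training 384 days ago vs limit 270 → not met
Not met: 2, 6, 8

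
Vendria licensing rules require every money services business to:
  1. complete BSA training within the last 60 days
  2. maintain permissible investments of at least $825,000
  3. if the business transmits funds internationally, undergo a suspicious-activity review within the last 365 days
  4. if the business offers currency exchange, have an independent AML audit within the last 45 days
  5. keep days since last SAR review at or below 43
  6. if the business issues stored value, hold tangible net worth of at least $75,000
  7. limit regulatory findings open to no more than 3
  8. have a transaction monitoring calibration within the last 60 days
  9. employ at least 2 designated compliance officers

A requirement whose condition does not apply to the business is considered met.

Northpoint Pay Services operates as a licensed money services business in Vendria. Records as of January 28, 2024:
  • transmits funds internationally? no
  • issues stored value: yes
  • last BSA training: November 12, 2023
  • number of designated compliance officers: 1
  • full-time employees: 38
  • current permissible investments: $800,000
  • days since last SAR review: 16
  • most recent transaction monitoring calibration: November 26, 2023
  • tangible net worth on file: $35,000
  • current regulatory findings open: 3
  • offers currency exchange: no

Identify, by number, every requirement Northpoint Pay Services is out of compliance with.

1. BSA training 77 days ago vs limit 60 → not met
2. permissible investments $800,000 < $825,000 → not met
3. condition 'transmits funds internationally' does not hold → requirement n/a → met
4. condition 'offers currency exchange' does not hold → requirement n/a → met
5. days since last SAR review 16 ≤ 43 → met
6. condition 'issues stored value' holds; tangible net worth $35,000 < $75,000 → not met
7. regulatory findings open 3 ≤ 3 → met
8. transaction monitoring calibration 63 days ago vs limit 60 → not met
9. designated compliance officers 1 < 2 → not met
Not met: 1, 2, 6, 8, 9

1, 2, 6, 8, 9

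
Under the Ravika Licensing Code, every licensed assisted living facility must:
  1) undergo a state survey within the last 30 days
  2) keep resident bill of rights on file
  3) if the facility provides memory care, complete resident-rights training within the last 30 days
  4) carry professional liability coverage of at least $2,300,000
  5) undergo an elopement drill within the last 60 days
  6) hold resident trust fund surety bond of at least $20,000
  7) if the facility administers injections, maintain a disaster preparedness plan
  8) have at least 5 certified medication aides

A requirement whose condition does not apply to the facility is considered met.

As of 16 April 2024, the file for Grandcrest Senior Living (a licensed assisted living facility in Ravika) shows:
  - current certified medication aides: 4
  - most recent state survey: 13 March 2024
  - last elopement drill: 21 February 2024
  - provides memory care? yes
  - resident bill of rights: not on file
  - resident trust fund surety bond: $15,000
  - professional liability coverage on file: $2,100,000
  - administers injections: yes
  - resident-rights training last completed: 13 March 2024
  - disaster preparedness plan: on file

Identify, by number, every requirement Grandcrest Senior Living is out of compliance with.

1, 2, 3, 4, 6, 8

1. state survey 34 days ago vs limit 30 → not met
2. resident bill of rights absent → not met
3. condition 'provides memory care' holds; resident-rights training 34 days ago vs limit 30 → not met
4. professional liability coverage $2,100,000 < $2,300,000 → not met
5. elopement drill 55 days ago vs limit 60 → met
6. resident trust fund surety bond $15,000 < $20,000 → not met
7. condition 'administers injections' holds; disaster preparedness plan present → met
8. certified medication aides 4 < 5 → not met
Not met: 1, 2, 3, 4, 6, 8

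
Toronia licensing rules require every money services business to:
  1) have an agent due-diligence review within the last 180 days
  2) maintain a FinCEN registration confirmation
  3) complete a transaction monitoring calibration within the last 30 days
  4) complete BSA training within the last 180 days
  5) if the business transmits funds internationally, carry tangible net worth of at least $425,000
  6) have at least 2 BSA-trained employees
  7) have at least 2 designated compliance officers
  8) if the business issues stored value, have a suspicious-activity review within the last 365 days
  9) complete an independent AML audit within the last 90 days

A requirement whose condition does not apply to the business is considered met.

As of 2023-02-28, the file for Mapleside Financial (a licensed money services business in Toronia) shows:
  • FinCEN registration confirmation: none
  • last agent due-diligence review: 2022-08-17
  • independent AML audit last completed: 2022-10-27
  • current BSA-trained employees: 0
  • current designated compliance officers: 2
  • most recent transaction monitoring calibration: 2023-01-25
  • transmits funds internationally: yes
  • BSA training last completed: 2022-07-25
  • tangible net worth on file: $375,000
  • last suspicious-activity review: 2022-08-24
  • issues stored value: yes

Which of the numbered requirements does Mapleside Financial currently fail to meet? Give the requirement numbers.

1, 2, 3, 4, 5, 6, 9

1. agent due-diligence review 195 days ago vs limit 180 → not met
2. FinCEN registration confirmation absent → not met
3. transaction monitoring calibration 34 days ago vs limit 30 → not met
4. BSA training 218 days ago vs limit 180 → not met
5. condition 'transmits funds internationally' holds; tangible net worth $375,000 < $425,000 → not met
6. BSA-trained employees 0 < 2 → not met
7. designated compliance officers 2 ≥ 2 → met
8. condition 'issues stored value' holds; suspicious-activity review 188 days ago vs limit 365 → met
9. independent AML audit 124 days ago vs limit 90 → not met
Not met: 1, 2, 3, 4, 5, 6, 9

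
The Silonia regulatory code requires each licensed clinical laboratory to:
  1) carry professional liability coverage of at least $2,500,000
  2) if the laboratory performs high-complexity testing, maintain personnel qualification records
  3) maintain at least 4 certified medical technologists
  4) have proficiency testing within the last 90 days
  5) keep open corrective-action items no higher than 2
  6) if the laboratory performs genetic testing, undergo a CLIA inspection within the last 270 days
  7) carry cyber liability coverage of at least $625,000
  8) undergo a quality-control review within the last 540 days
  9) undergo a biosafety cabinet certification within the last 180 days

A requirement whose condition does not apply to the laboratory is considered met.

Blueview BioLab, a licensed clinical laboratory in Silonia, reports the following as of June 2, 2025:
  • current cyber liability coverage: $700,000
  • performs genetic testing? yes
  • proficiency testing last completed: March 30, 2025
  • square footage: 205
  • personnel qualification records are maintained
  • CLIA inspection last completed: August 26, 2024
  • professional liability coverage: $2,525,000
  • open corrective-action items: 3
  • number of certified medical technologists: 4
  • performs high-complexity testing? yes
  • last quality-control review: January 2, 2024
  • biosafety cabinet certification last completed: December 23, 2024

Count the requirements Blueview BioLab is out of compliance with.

2

1. professional liability coverage $2,525,000 ≥ $2,500,000 → met
2. condition 'performs high-complexity testing' holds; personnel qualification records present → met
3. certified medical technologists 4 ≥ 4 → met
4. proficiency testing 64 days ago vs limit 90 → met
5. open corrective-action items 3 > 2 → not met
6. condition 'performs genetic testing' holds; CLIA inspection 280 days ago vs limit 270 → not met
7. cyber liability coverage $700,000 ≥ $625,000 → met
8. quality-control review 517 days ago vs limit 540 → met
9. biosafety cabinet certification 161 days ago vs limit 180 → met
Not met: 2 of 9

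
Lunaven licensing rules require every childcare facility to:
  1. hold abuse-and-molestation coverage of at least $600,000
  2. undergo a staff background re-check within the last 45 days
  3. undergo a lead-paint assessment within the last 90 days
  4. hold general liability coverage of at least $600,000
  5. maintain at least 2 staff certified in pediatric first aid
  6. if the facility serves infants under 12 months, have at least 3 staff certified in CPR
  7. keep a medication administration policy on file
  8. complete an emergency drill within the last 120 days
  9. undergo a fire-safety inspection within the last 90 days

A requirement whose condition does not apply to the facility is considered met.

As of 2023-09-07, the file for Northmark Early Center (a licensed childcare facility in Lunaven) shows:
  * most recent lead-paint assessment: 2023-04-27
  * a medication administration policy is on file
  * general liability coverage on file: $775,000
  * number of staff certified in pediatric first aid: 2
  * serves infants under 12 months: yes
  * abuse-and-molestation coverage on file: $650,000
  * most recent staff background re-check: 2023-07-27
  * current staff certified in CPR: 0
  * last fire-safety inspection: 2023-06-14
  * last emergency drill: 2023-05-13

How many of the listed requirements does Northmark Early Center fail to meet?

2

1. abuse-and-molestation coverage $650,000 ≥ $600,000 → met
2. staff background re-check 42 days ago vs limit 45 → met
3. lead-paint assessment 133 days ago vs limit 90 → not met
4. general liability coverage $775,000 ≥ $600,000 → met
5. staff certified in pediatric first aid 2 ≥ 2 → met
6. condition 'serves infants under 12 months' holds; staff certified in CPR 0 < 3 → not met
7. medication administration policy present → met
8. emergency drill 117 days ago vs limit 120 → met
9. fire-safety inspection 85 days ago vs limit 90 → met
Not met: 2 of 9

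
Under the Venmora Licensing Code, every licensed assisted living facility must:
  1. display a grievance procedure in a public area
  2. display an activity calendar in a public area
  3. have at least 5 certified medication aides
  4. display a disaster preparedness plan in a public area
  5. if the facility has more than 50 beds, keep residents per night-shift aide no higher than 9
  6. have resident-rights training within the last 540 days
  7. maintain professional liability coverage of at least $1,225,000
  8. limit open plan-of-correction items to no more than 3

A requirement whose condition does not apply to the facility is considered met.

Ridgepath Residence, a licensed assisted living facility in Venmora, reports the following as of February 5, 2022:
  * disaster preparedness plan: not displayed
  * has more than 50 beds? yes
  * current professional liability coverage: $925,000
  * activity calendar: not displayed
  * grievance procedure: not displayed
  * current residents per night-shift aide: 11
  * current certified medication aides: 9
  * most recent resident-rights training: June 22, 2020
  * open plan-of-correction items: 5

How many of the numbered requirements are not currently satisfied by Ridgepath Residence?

1. grievance procedure absent → not met
2. activity calendar absent → not met
3. certified medication aides 9 ≥ 5 → met
4. disaster preparedness plan absent → not met
5. condition 'has more than 50 beds' holds; residents per night-shift aide 11 > 9 → not met
6. resident-rights training 593 days ago vs limit 540 → not met
7. professional liability coverage $925,000 < $1,225,000 → not met
8. open plan-of-correction items 5 > 3 → not met
Not met: 7 of 8

7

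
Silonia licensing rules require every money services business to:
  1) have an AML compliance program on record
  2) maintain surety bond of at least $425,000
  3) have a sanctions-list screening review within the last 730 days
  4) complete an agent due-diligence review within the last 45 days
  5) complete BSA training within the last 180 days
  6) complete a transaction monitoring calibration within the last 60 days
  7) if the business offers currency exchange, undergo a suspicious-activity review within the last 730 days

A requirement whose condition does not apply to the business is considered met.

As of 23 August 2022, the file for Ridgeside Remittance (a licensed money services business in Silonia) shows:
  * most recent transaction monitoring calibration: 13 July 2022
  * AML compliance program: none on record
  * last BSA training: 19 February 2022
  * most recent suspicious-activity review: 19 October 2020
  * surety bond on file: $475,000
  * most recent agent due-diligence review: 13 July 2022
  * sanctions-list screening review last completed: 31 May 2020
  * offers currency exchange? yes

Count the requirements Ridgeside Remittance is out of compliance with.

1. AML compliance program absent → not met
2. surety bond $475,000 ≥ $425,000 → met
3. sanctions-list screening review 814 days ago vs limit 730 → not met
4. agent due-diligence review 41 days ago vs limit 45 → met
5. BSA training 185 days ago vs limit 180 → not met
6. transaction monitoring calibration 41 days ago vs limit 60 → met
7. condition 'offers currency exchange' holds; suspicious-activity review 673 days ago vs limit 730 → met
Not met: 3 of 7

3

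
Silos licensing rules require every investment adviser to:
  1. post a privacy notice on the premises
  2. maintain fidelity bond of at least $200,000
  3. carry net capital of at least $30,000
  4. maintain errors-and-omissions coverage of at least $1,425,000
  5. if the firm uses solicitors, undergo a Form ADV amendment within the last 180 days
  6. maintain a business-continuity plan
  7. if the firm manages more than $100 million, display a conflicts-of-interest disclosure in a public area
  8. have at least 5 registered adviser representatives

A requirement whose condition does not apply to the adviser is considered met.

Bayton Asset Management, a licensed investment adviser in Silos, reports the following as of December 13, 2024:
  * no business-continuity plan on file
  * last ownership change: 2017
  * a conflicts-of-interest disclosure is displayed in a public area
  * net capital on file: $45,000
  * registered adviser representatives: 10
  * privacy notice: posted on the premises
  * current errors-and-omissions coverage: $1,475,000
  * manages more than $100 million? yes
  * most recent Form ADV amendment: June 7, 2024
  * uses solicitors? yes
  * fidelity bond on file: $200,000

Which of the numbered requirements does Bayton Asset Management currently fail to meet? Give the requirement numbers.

1. privacy notice present → met
2. fidelity bond $200,000 ≥ $200,000 → met
3. net capital $45,000 ≥ $30,000 → met
4. errors-and-omissions coverage $1,475,000 ≥ $1,425,000 → met
5. condition 'uses solicitors' holds; Form ADV amendment 189 days ago vs limit 180 → not met
6. business-continuity plan absent → not met
7. condition 'manages more than $100 million' holds; conflicts-of-interest disclosure present → met
8. registered adviser representatives 10 ≥ 5 → met
Not met: 5, 6

5, 6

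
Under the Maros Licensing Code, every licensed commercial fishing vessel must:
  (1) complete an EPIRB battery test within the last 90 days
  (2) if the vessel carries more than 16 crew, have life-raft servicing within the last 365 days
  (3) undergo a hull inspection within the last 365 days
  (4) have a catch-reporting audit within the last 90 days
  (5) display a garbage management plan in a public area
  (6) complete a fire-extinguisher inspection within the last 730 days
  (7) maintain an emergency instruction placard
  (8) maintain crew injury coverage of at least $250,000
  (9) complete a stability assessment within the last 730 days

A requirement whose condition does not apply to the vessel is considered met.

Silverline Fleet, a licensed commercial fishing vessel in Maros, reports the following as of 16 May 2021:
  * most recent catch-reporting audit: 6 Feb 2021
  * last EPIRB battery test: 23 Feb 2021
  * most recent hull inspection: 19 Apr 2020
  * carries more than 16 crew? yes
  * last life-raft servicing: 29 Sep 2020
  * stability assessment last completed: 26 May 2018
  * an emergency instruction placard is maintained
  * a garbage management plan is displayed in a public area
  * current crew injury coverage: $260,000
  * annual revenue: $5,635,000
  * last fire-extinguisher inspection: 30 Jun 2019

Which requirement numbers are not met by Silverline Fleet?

3, 4, 9

1. EPIRB battery test 82 days ago vs limit 90 → met
2. condition 'carries more than 16 crew' holds; life-raft servicing 229 days ago vs limit 365 → met
3. hull inspection 392 days ago vs limit 365 → not met
4. catch-reporting audit 99 days ago vs limit 90 → not met
5. garbage management plan present → met
6. fire-extinguisher inspection 686 days ago vs limit 730 → met
7. emergency instruction placard present → met
8. crew injury coverage $260,000 ≥ $250,000 → met
9. stability assessment 1086 days ago vs limit 730 → not met
Not met: 3, 4, 9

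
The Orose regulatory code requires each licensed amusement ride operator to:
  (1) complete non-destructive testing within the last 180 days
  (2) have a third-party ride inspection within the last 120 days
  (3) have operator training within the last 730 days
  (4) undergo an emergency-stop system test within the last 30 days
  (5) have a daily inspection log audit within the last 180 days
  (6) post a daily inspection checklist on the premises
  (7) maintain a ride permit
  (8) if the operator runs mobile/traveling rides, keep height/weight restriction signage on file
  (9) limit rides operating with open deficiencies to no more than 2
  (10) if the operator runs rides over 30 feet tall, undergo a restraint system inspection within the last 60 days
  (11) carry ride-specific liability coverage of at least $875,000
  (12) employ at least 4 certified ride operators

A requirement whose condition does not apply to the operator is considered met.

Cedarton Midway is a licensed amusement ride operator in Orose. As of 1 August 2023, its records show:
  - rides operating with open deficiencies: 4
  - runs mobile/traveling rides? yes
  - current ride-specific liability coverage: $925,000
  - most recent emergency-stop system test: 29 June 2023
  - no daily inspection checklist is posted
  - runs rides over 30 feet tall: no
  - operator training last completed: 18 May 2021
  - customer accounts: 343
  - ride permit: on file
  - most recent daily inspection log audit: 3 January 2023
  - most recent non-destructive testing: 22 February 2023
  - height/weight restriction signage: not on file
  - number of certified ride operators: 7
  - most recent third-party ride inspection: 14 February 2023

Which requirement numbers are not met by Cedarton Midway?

1. non-destructive testing 160 days ago vs limit 180 → met
2. third-party ride inspection 168 days ago vs limit 120 → not met
3. operator training 805 days ago vs limit 730 → not met
4. emergency-stop system test 33 days ago vs limit 30 → not met
5. daily inspection log audit 210 days ago vs limit 180 → not met
6. daily inspection checklist absent → not met
7. ride permit present → met
8. condition 'runs mobile/traveling rides' holds; height/weight restriction signage absent → not met
9. rides operating with open deficiencies 4 > 2 → not met
10. condition 'runs rides over 30 feet tall' does not hold → requirement n/a → met
11. ride-specific liability coverage $925,000 ≥ $875,000 → met
12. certified ride operators 7 ≥ 4 → met
Not met: 2, 3, 4, 5, 6, 8, 9

2, 3, 4, 5, 6, 8, 9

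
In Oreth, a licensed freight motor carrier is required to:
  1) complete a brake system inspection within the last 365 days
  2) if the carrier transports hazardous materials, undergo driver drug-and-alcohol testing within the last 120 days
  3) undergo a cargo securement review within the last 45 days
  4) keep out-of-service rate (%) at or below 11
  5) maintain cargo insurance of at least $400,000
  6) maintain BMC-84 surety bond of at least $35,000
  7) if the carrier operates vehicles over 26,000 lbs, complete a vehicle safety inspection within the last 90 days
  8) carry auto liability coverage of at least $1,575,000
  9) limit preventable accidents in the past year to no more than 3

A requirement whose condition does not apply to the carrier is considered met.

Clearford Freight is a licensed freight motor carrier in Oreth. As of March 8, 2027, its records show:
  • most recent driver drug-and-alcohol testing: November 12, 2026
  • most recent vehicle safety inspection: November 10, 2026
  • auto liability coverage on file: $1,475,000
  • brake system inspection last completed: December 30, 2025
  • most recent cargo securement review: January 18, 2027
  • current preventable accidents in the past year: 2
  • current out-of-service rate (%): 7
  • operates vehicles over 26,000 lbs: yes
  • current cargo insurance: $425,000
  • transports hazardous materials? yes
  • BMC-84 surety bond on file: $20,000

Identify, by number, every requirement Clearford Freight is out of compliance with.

1. brake system inspection 433 days ago vs limit 365 → not met
2. condition 'transports hazardous materials' holds; driver drug-and-alcohol testing 116 days ago vs limit 120 → met
3. cargo securement review 49 days ago vs limit 45 → not met
4. out-of-service rate (%) 7 ≤ 11 → met
5. cargo insurance $425,000 ≥ $400,000 → met
6. BMC-84 surety bond $20,000 < $35,000 → not met
7. condition 'operates vehicles over 26,000 lbs' holds; vehicle safety inspection 118 days ago vs limit 90 → not met
8. auto liability coverage $1,475,000 < $1,575,000 → not met
9. preventable accidents in the past year 2 ≤ 3 → met
Not met: 1, 3, 6, 7, 8

1, 3, 6, 7, 8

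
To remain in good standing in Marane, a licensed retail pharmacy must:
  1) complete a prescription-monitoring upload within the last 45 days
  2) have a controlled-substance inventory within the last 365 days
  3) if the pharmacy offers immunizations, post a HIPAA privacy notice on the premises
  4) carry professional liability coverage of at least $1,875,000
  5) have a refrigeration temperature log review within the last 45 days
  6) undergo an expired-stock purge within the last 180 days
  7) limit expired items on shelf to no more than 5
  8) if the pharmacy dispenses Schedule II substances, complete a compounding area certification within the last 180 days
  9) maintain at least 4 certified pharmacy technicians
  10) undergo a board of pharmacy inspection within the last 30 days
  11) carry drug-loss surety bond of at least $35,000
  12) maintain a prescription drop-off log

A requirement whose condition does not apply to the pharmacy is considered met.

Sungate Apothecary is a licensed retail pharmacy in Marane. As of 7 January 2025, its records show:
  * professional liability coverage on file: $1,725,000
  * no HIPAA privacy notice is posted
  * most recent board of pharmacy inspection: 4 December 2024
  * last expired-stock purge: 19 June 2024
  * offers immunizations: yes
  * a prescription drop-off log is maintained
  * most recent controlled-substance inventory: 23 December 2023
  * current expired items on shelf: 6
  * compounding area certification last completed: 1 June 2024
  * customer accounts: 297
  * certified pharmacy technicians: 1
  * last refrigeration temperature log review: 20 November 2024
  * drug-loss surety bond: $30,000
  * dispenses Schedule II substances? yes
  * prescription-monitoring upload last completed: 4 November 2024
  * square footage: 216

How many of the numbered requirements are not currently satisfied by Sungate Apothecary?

11

1. prescription-monitoring upload 64 days ago vs limit 45 → not met
2. controlled-substance inventory 381 days ago vs limit 365 → not met
3. condition 'offers immunizations' holds; HIPAA privacy notice absent → not met
4. professional liability coverage $1,725,000 < $1,875,000 → not met
5. refrigeration temperature log review 48 days ago vs limit 45 → not met
6. expired-stock purge 202 days ago vs limit 180 → not met
7. expired items on shelf 6 > 5 → not met
8. condition 'dispenses Schedule II substances' holds; compounding area certification 220 days ago vs limit 180 → not met
9. certified pharmacy technicians 1 < 4 → not met
10. board of pharmacy inspection 34 days ago vs limit 30 → not met
11. drug-loss surety bond $30,000 < $35,000 → not met
12. prescription drop-off log present → met
Not met: 11 of 12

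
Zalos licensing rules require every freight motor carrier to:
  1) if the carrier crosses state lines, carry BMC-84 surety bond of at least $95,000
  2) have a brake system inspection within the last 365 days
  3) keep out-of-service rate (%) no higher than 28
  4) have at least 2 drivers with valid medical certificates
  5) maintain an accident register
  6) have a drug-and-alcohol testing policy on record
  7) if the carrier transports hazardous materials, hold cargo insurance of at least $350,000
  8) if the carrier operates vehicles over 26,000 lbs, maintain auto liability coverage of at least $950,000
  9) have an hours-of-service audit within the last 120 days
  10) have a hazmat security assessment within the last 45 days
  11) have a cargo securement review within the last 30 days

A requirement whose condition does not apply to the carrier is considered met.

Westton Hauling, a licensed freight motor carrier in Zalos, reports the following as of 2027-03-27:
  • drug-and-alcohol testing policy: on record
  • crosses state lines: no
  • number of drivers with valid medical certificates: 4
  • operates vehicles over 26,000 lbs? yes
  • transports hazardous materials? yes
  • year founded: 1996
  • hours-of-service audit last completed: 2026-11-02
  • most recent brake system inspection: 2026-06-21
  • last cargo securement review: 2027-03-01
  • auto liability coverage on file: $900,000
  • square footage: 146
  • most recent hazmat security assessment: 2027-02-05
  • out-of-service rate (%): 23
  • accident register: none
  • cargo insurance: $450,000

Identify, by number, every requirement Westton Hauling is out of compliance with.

1. condition 'crosses state lines' does not hold → requirement n/a → met
2. brake system inspection 279 days ago vs limit 365 → met
3. out-of-service rate (%) 23 ≤ 28 → met
4. drivers with valid medical certificates 4 ≥ 2 → met
5. accident register absent → not met
6. drug-and-alcohol testing policy present → met
7. condition 'transports hazardous materials' holds; cargo insurance $450,000 ≥ $350,000 → met
8. condition 'operates vehicles over 26,000 lbs' holds; auto liability coverage $900,000 < $950,000 → not met
9. hours-of-service audit 145 days ago vs limit 120 → not met
10. hazmat security assessment 50 days ago vs limit 45 → not met
11. cargo securement review 26 days ago vs limit 30 → met
Not met: 5, 8, 9, 10

5, 8, 9, 10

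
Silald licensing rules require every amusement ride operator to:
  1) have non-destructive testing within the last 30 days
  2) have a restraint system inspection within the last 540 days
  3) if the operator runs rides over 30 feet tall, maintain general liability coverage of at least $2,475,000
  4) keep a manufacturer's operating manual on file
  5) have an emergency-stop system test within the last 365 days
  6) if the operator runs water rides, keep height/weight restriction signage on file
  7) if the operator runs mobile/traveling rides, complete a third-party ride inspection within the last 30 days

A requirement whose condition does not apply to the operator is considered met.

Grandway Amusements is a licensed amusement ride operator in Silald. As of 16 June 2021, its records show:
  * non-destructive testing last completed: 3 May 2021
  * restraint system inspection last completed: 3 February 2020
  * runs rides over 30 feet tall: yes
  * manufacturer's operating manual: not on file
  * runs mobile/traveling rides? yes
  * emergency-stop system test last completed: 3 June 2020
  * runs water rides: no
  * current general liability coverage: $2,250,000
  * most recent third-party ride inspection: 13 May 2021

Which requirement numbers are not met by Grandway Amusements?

1. non-destructive testing 44 days ago vs limit 30 → not met
2. restraint system inspection 499 days ago vs limit 540 → met
3. condition 'runs rides over 30 feet tall' holds; general liability coverage $2,250,000 < $2,475,000 → not met
4. manufacturer's operating manual absent → not met
5. emergency-stop system test 378 days ago vs limit 365 → not met
6. condition 'runs water rides' does not hold → requirement n/a → met
7. condition 'runs mobile/traveling rides' holds; third-party ride inspection 34 days ago vs limit 30 → not met
Not met: 1, 3, 4, 5, 7

1, 3, 4, 5, 7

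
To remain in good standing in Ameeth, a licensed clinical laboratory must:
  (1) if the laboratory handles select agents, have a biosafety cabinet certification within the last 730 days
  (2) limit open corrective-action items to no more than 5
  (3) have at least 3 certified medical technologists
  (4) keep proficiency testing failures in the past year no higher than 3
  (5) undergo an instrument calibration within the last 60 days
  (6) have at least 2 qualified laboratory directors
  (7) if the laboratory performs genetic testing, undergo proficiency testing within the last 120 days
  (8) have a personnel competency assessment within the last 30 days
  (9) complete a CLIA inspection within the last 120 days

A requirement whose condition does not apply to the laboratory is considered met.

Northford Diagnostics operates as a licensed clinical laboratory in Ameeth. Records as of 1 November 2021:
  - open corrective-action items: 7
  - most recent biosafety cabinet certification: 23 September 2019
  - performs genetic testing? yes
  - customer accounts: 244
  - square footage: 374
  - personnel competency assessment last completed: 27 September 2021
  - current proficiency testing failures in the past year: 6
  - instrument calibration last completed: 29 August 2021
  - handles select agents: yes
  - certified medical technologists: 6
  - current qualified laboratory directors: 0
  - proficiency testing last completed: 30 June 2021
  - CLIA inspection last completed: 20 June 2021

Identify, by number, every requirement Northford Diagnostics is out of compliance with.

1. condition 'handles select agents' holds; biosafety cabinet certification 770 days ago vs limit 730 → not met
2. open corrective-action items 7 > 5 → not met
3. certified medical technologists 6 ≥ 3 → met
4. proficiency testing failures in the past year 6 > 3 → not met
5. instrument calibration 64 days ago vs limit 60 → not met
6. qualified laboratory directors 0 < 2 → not met
7. condition 'performs genetic testing' holds; proficiency testing 124 days ago vs limit 120 → not met
8. personnel competency assessment 35 days ago vs limit 30 → not met
9. CLIA inspection 134 days ago vs limit 120 → not met
Not met: 1, 2, 4, 5, 6, 7, 8, 9

1, 2, 4, 5, 6, 7, 8, 9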